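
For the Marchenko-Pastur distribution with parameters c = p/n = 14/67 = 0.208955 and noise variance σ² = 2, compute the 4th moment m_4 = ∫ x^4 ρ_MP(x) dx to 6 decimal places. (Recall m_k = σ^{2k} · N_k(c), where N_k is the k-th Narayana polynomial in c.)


E[X⁴] = σ⁸ (1 + 6c + 6c² + c³) (fourth MP moment). With σ² = 2 (so σ⁸ = 16) and c = 14/67 = 0.208955: E[X⁴] = 16 · (1 + 6·0.208955 + 6·(0.208955)² + (0.208955)³) = 16 · 2.524829.

So E[X^4] = 40.397256.


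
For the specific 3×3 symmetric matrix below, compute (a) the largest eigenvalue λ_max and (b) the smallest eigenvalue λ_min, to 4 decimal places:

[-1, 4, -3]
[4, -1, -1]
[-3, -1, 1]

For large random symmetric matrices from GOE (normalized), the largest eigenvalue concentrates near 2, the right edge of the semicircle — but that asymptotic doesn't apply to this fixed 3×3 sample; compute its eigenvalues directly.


Since M is real symmetric, all three eigenvalues are real; they are the roots of det(λI − M) = λ³ − (tr M) λ² + s λ − det M, where s is the sum of the principal 2×2 minors.
tr M = -1 + (-1) + 1 = -1.
s = ((-1)·(-1) − 4²) + ((-1)·1 − (-3)²) + ((-1)·1 − (-1)²) = -15 + (-10) + (-2) = -27.
det M (expand along row 1) = (-1)·(-2) − 4·1 + (-3)·(-7) = 19.
Characteristic polynomial: λ³ + λ² − 27λ − 19 = 0.
Substitute λ = y + (tr M)/3 = y − 0.333333 to remove the quadratic term: y³ + p·y + q = 0 with p = s − (tr M)²/3 = -27.333333 and q = −2(tr M)³/27 + (tr M)·s/3 − det M = -9.925926.
Three real roots ⇒ use the trigonometric (Viète) form: r = 2√(−p/3) = 6.036923, φ = arccos(3q/(p·r)) = arccos(0.180461) = 1.389341 rad.
y_k = r·cos(φ/3 − 2πk/3) for k = 0, 1, 2 gives y = 5.401029, -0.364922, -5.036108.
λ_k = y_k − 0.333333 gives λ = 5.0677, -0.6983, -5.3694 (check: the sum is -1.0000 = tr M).

Hence λ_max = 5.0677 and λ_min = -5.3694.


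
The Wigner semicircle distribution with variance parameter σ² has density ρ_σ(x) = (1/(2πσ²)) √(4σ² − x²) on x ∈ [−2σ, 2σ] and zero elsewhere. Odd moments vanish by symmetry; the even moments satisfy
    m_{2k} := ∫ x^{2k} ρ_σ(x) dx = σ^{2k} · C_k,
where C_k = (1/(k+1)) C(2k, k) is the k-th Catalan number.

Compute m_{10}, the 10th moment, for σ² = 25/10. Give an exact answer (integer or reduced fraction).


By the scaled semicircle moment identity, m_{2k} = σ^{2k} · C_k with k = 5.
C_5 = (1/(k+1)) · C(2k, k) = (1/6) · C(10, 5) = (1/6) · 252 = 42.
σ^{2k} = (σ²)^k = (25/10)^5 = 3125/32.

Therefore m_{10} = σ^{10} · C_5 = (3125/32) · 42 = 65625/16.


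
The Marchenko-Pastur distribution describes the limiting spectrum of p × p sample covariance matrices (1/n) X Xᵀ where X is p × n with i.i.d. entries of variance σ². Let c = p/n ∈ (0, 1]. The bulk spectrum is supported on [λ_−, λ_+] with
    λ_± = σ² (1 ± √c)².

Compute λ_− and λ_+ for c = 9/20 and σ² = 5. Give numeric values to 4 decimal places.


c = 9/20 = 0.450000; √c = 0.670820.
λ_− = σ² (1 − √c)² = 5 · (1 − 0.670820)² = 5 · (0.329180)² = 0.541796.
λ_+ = σ² (1 + √c)² = 5 · (1 + 0.670820)² = 5 · (1.670820)² = 13.958204.

Rounded to 4 decimal places: λ_− ≈ 0.5418, λ_+ ≈ 13.9582.


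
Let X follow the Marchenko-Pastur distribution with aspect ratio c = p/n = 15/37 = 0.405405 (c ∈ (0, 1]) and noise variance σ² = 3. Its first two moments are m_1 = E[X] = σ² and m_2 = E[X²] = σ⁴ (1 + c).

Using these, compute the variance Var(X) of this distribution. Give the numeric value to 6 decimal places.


m_1 = E[X] = σ² = 3, so m_1² = 9.
m_2 = E[X²] = σ⁴ (1 + c) = 9 · (1 + 0.405405) = 9 · 1.405405 = 12.648649.
(Note m_2 − m_1² simplifies to c · σ⁴ = 0.405405 · 9.)

Var(X) = m_2 − m_1² = 12.648649 − 9 = 3.648649.


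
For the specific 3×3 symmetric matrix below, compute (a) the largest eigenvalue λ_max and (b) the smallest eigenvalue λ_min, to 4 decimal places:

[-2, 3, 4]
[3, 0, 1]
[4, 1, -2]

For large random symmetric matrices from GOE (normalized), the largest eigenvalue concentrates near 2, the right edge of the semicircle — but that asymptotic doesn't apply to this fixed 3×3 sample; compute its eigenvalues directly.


Since M is real symmetric, all three eigenvalues are real; they are the roots of det(λI − M) = λ³ − (tr M) λ² + s λ − det M, where s is the sum of the principal 2×2 minors.
tr M = -2 + 0 + (-2) = -4.
s = ((-2)·0 − 3²) + ((-2)·(-2) − 4²) + (0·(-2) − 1²) = -9 + (-12) + (-1) = -22.
det M (expand along row 1) = (-2)·(-1) − 3·(-10) + 4·3 = 44.
Characteristic polynomial: λ³ + 4λ² − 22λ − 44 = 0.
Substitute λ = y + (tr M)/3 = y − 1.333333 to remove the quadratic term: y³ + p·y + q = 0 with p = s − (tr M)²/3 = -27.333333 and q = −2(tr M)³/27 + (tr M)·s/3 − det M = -9.925926.
Three real roots ⇒ use the trigonometric (Viète) form: r = 2√(−p/3) = 6.036923, φ = arccos(3q/(p·r)) = arccos(0.180461) = 1.389341 rad.
y_k = r·cos(φ/3 − 2πk/3) for k = 0, 1, 2 gives y = 5.401029, -0.364922, -5.036108.
λ_k = y_k − 1.333333 gives λ = 4.0677, -1.6983, -6.3694 (check: the sum is -4.0000 = tr M).

Hence λ_max = 4.0677 and λ_min = -6.3694.


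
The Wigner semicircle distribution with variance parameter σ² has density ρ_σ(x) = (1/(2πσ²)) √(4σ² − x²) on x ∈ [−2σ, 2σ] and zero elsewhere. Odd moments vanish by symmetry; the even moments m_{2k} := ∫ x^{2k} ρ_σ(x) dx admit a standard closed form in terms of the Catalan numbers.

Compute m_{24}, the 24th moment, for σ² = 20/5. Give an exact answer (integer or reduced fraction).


By the scaled semicircle moment identity, m_{2k} = σ^{2k} · C_k with k = 12.
C_12 = (1/(k+1)) · C(2k, k) = (1/13) · C(24, 12) = (1/13) · 2704156 = 208012.
σ^{2k} = (σ²)^k = (20/5)^12 = 16777216.

Therefore m_{24} = σ^{24} · C_12 = 16777216 · 208012 = 3489862254592.


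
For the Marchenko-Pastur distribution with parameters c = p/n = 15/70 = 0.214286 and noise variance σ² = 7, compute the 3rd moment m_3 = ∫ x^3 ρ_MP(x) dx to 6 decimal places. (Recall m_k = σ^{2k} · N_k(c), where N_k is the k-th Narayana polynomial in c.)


E[X³] = σ⁶ (1 + 3c + c²) (third MP moment). With σ² = 7 (so σ⁶ = 343) and c = 15/70 = 0.214286: E[X³] = 343 · (1 + 3·0.214286 + (0.214286)²) = 343 · 1.688776.

So E[X^3] = 579.250000.


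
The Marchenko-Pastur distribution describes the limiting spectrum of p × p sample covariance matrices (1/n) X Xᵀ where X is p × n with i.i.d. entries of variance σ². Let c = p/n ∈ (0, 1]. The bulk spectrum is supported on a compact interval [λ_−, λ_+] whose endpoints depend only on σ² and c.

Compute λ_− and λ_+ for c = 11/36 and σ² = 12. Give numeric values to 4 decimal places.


c = 11/36 = 0.305556; √c = 0.552771.
λ_− = σ² (1 − √c)² = 12 · (1 − 0.552771)² = 12 · (0.447229)² = 2.400168.
λ_+ = σ² (1 + √c)² = 12 · (1 + 0.552771)² = 12 · (1.552771)² = 28.933166.

Rounded to 4 decimal places: λ_− ≈ 2.4002, λ_+ ≈ 28.9332.


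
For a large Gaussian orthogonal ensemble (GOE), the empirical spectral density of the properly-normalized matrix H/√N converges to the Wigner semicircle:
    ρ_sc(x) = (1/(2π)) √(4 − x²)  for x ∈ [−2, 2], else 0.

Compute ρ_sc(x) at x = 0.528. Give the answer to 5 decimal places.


ρ_sc(x) = (1/(2π)) √(4 − x²). With x = 0.528:
  4 − x² = 4 − (0.528)² = 4 − 0.278784 = 3.721216.
  √(4 − x²) = 1.929045.
  1/(2π) = 0.159155.
  ρ_sc(0.528) = 0.159155 · 1.929045 = 0.307017.

Rounded to 5 decimal places: ρ_sc(0.528) ≈ 0.30702.


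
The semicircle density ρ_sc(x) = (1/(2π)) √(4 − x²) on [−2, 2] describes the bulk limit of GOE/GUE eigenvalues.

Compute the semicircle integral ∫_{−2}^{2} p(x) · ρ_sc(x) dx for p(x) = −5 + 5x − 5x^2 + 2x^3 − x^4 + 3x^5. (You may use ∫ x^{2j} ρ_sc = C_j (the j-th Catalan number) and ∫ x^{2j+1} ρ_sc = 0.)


Write p(x) = Σ a_i x^i, split into monomials and integrate each against ρ_sc separately.
Using ∫ x^{2j} ρ_sc = C_j = (1/(j+1)) C(2j, j) (Catalan numbers) and ∫ x^{2j+1} ρ_sc = 0 (odd monomials vanish by symmetry):
  i = 0 (even): a_0 · C_{0} = -5 · 1 = -5
  i = 1 (odd): ∫ x^1 ρ_sc = 0 (vanishes)
  i = 2 (even): a_2 · C_{1} = -5 · 1 = -5
  i = 3 (odd): ∫ x^3 ρ_sc = 0 (vanishes)
  i = 4 (even): a_4 · C_{2} = -1 · 2 = -2
  i = 5 (odd): ∫ x^5 ρ_sc = 0 (vanishes)

Summing the contributions: ∫_{−2}^{2} p(x) ρ_sc(x) dx = (-5) + (-5) + (-2) = -12.


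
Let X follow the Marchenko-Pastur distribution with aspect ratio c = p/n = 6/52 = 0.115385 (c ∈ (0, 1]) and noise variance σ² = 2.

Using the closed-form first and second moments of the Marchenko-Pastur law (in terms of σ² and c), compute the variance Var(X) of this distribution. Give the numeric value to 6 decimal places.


Recall the MP moments m_1 = E[X] = σ² and m_2 = E[X²] = σ⁴ (1 + c).
m_1 = E[X] = σ² = 2, so m_1² = 4.
m_2 = E[X²] = σ⁴ (1 + c) = 4 · (1 + 0.115385) = 4 · 1.115385 = 4.461538.
(Note m_2 − m_1² simplifies to c · σ⁴ = 0.115385 · 4.)

Var(X) = m_2 − m_1² = 4.461538 − 4 = 0.461538.


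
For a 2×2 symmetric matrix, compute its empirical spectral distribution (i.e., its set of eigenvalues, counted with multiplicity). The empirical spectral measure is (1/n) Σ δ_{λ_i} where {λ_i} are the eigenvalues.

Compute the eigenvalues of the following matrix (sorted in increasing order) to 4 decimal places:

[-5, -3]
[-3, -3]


Since M is real symmetric, both eigenvalues are real; they are the roots of det(λI − M) = λ² − (tr M) λ + det M.
tr M = -5 + (-3) = -8.
det M = (-5)·(-3) − (-3)² = 15 − 9 = 6.
Characteristic polynomial: λ² + 8λ + 6 = 0.
Discriminant Δ = (tr M)² − 4·det M = 64 − 24 = 40; √Δ = 6.324555.
λ = (tr M ± √Δ)/2 = (-8 ± 6.324555)/2, giving (tr M − √Δ)/2 = -7.1623 and (tr M + √Δ)/2 = -0.8377.

Eigenvalues sorted in increasing order: [-7.1623, -0.8377].


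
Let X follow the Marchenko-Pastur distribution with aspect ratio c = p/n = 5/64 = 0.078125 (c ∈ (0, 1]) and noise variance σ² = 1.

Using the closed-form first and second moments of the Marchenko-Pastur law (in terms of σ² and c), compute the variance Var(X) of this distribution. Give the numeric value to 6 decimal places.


Recall the MP moments m_1 = E[X] = σ² and m_2 = E[X²] = σ⁴ (1 + c).
m_1 = E[X] = σ² = 1, so m_1² = 1.
m_2 = E[X²] = σ⁴ (1 + c) = 1 · (1 + 0.078125) = 1 · 1.078125 = 1.078125.
(Note m_2 − m_1² simplifies to c · σ⁴ = 0.078125 · 1.)

Var(X) = m_2 − m_1² = 1.078125 − 1 = 0.078125.


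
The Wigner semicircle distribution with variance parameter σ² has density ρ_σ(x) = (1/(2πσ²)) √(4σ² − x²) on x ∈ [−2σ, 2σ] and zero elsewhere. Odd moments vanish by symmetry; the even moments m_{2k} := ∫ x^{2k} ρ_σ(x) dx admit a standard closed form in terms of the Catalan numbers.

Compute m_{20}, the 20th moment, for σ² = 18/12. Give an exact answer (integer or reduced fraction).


By the scaled semicircle moment identity, m_{2k} = σ^{2k} · C_k with k = 10.
C_10 = (1/(k+1)) · C(2k, k) = (1/11) · C(20, 10) = (1/11) · 184756 = 16796.
σ^{2k} = (σ²)^k = (18/12)^10 = 59049/1024.

Therefore m_{20} = σ^{20} · C_10 = (59049/1024) · 16796 = 247946751/256.


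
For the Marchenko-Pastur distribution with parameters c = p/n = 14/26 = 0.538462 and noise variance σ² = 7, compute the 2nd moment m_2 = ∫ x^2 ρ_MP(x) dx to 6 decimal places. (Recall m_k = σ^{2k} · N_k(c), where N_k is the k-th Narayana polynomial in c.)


E[X²] = σ⁴ (1 + c) (second MP moment). With σ² = 7 (so σ⁴ = 49) and c = 14/26 = 0.538462: E[X²] = 49 · (1 + 0.538462) = 49 · 1.538462.

So E[X^2] = 75.384615.


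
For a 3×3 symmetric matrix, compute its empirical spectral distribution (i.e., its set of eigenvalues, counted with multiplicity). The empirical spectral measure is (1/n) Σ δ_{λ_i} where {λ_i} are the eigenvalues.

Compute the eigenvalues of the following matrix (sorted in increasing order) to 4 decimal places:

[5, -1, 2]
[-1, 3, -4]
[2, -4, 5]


Since M is real symmetric, all three eigenvalues are real; they are the roots of det(λI − M) = λ³ − (tr M) λ² + s λ − det M, where s is the sum of the principal 2×2 minors.
tr M = 5 + 3 + 5 = 13.
s = (5·3 − (-1)²) + (5·5 − 2²) + (3·5 − (-4)²) = 14 + 21 + (-1) = 34.
det M (expand along row 1) = 5·(-1) − (-1)·3 + 2·(-2) = -6.
Characteristic polynomial: λ³ − 13λ² + 34λ + 6 = 0.
Substitute λ = y + (tr M)/3 = y + 4.333333 to remove the quadratic term: y³ + p·y + q = 0 with p = s − (tr M)²/3 = -22.333333 and q = −2(tr M)³/27 + (tr M)·s/3 − det M = -9.407407.
Three real roots ⇒ use the trigonometric (Viète) form: r = 2√(−p/3) = 5.456902, φ = arccos(3q/(p·r)) = arccos(0.231575) = 1.337100 rad.
y_k = r·cos(φ/3 − 2πk/3) for k = 0, 1, 2 gives y = 4.923812, -0.424656, -4.499156.
λ_k = y_k + 4.333333 gives λ = 9.2571, 3.9087, -0.1658 (check: the sum is 13.0000 = tr M).

Eigenvalues sorted in increasing order: [-0.1658, 3.9087, 9.2571].


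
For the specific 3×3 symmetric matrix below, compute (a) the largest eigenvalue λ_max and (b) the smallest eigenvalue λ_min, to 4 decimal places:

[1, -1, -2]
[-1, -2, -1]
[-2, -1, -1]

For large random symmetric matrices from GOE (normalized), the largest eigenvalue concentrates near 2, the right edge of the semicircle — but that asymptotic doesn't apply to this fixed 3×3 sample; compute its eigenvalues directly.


Since M is real symmetric, all three eigenvalues are real; they are the roots of det(λI − M) = λ³ − (tr M) λ² + s λ − det M, where s is the sum of the principal 2×2 minors.
tr M = 1 + (-2) + (-1) = -2.
s = (1·(-2) − (-1)²) + (1·(-1) − (-2)²) + ((-2)·(-1) − (-1)²) = -3 + (-5) + 1 = -7.
det M (expand along row 1) = 1·1 − (-1)·(-1) + (-2)·(-3) = 6.
Characteristic polynomial: λ³ + 2λ² − 7λ − 6 = 0.
Substitute λ = y + (tr M)/3 = y − 0.666667 to remove the quadratic term: y³ + p·y + q = 0 with p = s − (tr M)²/3 = -8.333333 and q = −2(tr M)³/27 + (tr M)·s/3 − det M = -0.740741.
Three real roots ⇒ use the trigonometric (Viète) form: r = 2√(−p/3) = 3.333333, φ = arccos(3q/(p·r)) = arccos(0.080000) = 1.490711 rad.
y_k = r·cos(φ/3 − 2πk/3) for k = 0, 1, 2 gives y = 2.930210, -0.088973, -2.841236.
λ_k = y_k − 0.666667 gives λ = 2.2635, -0.7556, -3.5079 (check: the sum is -2.0000 = tr M).

Hence λ_max = 2.2635 and λ_min = -3.5079.


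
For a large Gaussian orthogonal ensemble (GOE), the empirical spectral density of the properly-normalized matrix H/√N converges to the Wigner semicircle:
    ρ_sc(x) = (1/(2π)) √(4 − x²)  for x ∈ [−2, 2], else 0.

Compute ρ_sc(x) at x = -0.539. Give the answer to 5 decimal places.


ρ_sc(x) = (1/(2π)) √(4 − x²). With x = -0.539:
  4 − x² = 4 − (-0.539)² = 4 − 0.290521 = 3.709479.
  √(4 − x²) = 1.926001.
  1/(2π) = 0.159155.
  ρ_sc(-0.539) = 0.159155 · 1.926001 = 0.306533.

Rounded to 5 decimal places: ρ_sc(-0.539) ≈ 0.30653.


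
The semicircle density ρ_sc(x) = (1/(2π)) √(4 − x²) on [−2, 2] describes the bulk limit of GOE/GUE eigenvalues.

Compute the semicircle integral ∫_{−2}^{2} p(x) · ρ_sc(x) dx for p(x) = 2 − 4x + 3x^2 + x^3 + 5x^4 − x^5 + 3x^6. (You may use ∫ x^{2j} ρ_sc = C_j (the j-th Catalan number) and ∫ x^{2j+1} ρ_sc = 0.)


Write p(x) = Σ a_i x^i, split into monomials and integrate each against ρ_sc separately.
Using ∫ x^{2j} ρ_sc = C_j = (1/(j+1)) C(2j, j) (Catalan numbers) and ∫ x^{2j+1} ρ_sc = 0 (odd monomials vanish by symmetry):
  i = 0 (even): a_0 · C_{0} = 2 · 1 = 2
  i = 1 (odd): ∫ x^1 ρ_sc = 0 (vanishes)
  i = 2 (even): a_2 · C_{1} = 3 · 1 = 3
  i = 3 (odd): ∫ x^3 ρ_sc = 0 (vanishes)
  i = 4 (even): a_4 · C_{2} = 5 · 2 = 10
  i = 5 (odd): ∫ x^5 ρ_sc = 0 (vanishes)
  i = 6 (even): a_6 · C_{3} = 3 · 5 = 15

Summing the contributions: ∫_{−2}^{2} p(x) ρ_sc(x) dx = 2 + 3 + 10 + 15 = 30.


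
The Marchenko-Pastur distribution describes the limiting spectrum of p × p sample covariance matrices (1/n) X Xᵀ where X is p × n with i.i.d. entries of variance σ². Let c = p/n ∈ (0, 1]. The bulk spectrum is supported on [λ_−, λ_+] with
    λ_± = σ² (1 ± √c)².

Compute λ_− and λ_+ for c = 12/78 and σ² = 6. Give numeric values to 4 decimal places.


c = 12/78 = 0.153846; √c = 0.392232.
λ_− = σ² (1 − √c)² = 6 · (1 − 0.392232)² = 6 · (0.607768)² = 2.216290.
λ_+ = σ² (1 + √c)² = 6 · (1 + 0.392232)² = 6 · (1.392232)² = 11.629864.

Rounded to 4 decimal places: λ_− ≈ 2.2163, λ_+ ≈ 11.6299.


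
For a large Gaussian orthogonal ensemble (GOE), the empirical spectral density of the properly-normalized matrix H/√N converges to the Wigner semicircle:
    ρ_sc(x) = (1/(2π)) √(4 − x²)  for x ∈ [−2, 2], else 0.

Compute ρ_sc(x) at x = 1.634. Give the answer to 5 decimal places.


ρ_sc(x) = (1/(2π)) √(4 − x²). With x = 1.634:
  4 − x² = 4 − (1.634)² = 4 − 2.669956 = 1.330044.
  √(4 − x²) = 1.153275.
  1/(2π) = 0.159155.
  ρ_sc(1.634) = 0.159155 · 1.153275 = 0.183549.

Rounded to 5 decimal places: ρ_sc(1.634) ≈ 0.18355.


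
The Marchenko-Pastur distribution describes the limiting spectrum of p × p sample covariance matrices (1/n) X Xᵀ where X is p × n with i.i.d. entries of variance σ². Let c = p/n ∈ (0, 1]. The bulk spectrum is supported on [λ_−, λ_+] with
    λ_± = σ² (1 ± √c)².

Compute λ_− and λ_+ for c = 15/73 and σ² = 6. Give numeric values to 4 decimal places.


c = 15/73 = 0.205479; √c = 0.453298.
λ_− = σ² (1 − √c)² = 6 · (1 − 0.453298)² = 6 · (0.546702)² = 1.793296.
λ_+ = σ² (1 + √c)² = 6 · (1 + 0.453298)² = 6 · (1.453298)² = 12.672458.

Rounded to 4 decimal places: λ_− ≈ 1.7933, λ_+ ≈ 12.6725.


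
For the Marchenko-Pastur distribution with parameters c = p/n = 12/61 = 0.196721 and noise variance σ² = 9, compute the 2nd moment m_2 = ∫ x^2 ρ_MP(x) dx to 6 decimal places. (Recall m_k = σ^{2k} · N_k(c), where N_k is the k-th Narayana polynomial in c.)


E[X²] = σ⁴ (1 + c) (second MP moment). With σ² = 9 (so σ⁴ = 81) and c = 12/61 = 0.196721: E[X²] = 81 · (1 + 0.196721) = 81 · 1.196721.

So E[X^2] = 96.934426.


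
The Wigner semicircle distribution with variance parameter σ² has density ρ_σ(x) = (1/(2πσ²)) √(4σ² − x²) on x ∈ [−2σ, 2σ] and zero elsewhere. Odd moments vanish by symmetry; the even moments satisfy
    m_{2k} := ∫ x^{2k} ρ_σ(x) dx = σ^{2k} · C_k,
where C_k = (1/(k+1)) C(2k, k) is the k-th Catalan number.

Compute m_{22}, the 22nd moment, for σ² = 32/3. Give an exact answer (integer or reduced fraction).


By the scaled semicircle moment identity, m_{2k} = σ^{2k} · C_k with k = 11.
C_11 = (1/(k+1)) · C(2k, k) = (1/12) · C(22, 11) = (1/12) · 705432 = 58786.
σ^{2k} = (σ²)^k = (32/3)^11 = 36028797018963968/177147.

Therefore m_{22} = σ^{22} · C_11 = (36028797018963968/177147) · 58786 = 2117988861556815822848/177147.


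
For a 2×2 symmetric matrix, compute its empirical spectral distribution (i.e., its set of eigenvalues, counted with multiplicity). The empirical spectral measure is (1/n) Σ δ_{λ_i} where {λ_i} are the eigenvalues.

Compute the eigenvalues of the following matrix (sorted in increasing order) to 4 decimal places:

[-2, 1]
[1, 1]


Since M is real symmetric, both eigenvalues are real; they are the roots of det(λI − M) = λ² − (tr M) λ + det M.
tr M = -2 + 1 = -1.
det M = (-2)·1 − 1² = -2 − 1 = -3.
Characteristic polynomial: λ² + λ − 3 = 0.
Discriminant Δ = (tr M)² − 4·det M = 1 − (-12) = 13; √Δ = 3.605551.
λ = (tr M ± √Δ)/2 = (-1 ± 3.605551)/2, giving (tr M − √Δ)/2 = -2.3028 and (tr M + √Δ)/2 = 1.3028.

Eigenvalues sorted in increasing order: [-2.3028, 1.3028].


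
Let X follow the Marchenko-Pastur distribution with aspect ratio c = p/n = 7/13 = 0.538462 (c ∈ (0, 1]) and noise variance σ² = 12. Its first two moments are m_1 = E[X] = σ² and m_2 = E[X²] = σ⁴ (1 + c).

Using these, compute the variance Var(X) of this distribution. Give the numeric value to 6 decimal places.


m_1 = E[X] = σ² = 12, so m_1² = 144.
m_2 = E[X²] = σ⁴ (1 + c) = 144 · (1 + 0.538462) = 144 · 1.538462 = 221.538462.
(Note m_2 − m_1² simplifies to c · σ⁴ = 0.538462 · 144.)

Var(X) = m_2 − m_1² = 221.538462 − 144 = 77.538462.


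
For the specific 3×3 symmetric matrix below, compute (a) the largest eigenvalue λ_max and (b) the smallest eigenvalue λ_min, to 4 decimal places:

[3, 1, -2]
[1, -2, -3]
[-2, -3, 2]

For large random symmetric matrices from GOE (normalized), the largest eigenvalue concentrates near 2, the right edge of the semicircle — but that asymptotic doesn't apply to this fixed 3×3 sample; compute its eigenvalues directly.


Since M is real symmetric, all three eigenvalues are real; they are the roots of det(λI − M) = λ³ − (tr M) λ² + s λ − det M, where s is the sum of the principal 2×2 minors.
tr M = 3 + (-2) + 2 = 3.
s = (3·(-2) − 1²) + (3·2 − (-2)²) + ((-2)·2 − (-3)²) = -7 + 2 + (-13) = -18.
det M (expand along row 1) = 3·(-13) − 1·(-4) + (-2)·(-7) = -21.
Characteristic polynomial: λ³ − 3λ² − 18λ + 21 = 0.
Substitute λ = y + (tr M)/3 = y + 1.000000 to remove the quadratic term: y³ + p·y + q = 0 with p = s − (tr M)²/3 = -21.000000 and q = −2(tr M)³/27 + (tr M)·s/3 − det M = 1.000000.
Three real roots ⇒ use the trigonometric (Viète) form: r = 2√(−p/3) = 5.291503, φ = arccos(3q/(p·r)) = arccos(-0.026997) = 1.597797 rad.
y_k = r·cos(φ/3 − 2πk/3) for k = 0, 1, 2 gives y = 4.558578, 0.047624, -4.606202.
λ_k = y_k + 1.000000 gives λ = 5.5586, 1.0476, -3.6062 (check: the sum is 3.0000 = tr M).

Hence λ_max = 5.5586 and λ_min = -3.6062.


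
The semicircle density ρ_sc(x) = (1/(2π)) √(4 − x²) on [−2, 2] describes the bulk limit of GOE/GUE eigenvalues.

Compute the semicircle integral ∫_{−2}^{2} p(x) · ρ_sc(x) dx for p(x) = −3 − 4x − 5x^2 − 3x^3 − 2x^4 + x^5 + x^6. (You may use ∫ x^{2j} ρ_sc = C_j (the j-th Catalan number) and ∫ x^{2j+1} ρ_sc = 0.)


Write p(x) = Σ a_i x^i, split into monomials and integrate each against ρ_sc separately.
Using ∫ x^{2j} ρ_sc = C_j = (1/(j+1)) C(2j, j) (Catalan numbers) and ∫ x^{2j+1} ρ_sc = 0 (odd monomials vanish by symmetry):
  i = 0 (even): a_0 · C_{0} = -3 · 1 = -3
  i = 1 (odd): ∫ x^1 ρ_sc = 0 (vanishes)
  i = 2 (even): a_2 · C_{1} = -5 · 1 = -5
  i = 3 (odd): ∫ x^3 ρ_sc = 0 (vanishes)
  i = 4 (even): a_4 · C_{2} = -2 · 2 = -4
  i = 5 (odd): ∫ x^5 ρ_sc = 0 (vanishes)
  i = 6 (even): a_6 · C_{3} = 1 · 5 = 5

Summing the contributions: ∫_{−2}^{2} p(x) ρ_sc(x) dx = (-3) + (-5) + (-4) + 5 = -7.


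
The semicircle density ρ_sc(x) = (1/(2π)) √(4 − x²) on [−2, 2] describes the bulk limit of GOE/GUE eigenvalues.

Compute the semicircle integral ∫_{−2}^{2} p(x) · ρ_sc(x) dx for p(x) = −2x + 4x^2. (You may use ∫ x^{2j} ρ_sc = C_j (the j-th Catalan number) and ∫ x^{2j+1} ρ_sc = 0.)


Write p(x) = Σ a_i x^i, split into monomials and integrate each against ρ_sc separately.
Using ∫ x^{2j} ρ_sc = C_j = (1/(j+1)) C(2j, j) (Catalan numbers) and ∫ x^{2j+1} ρ_sc = 0 (odd monomials vanish by symmetry):
  i = 1 (odd): ∫ x^1 ρ_sc = 0 (vanishes)
  i = 2 (even): a_2 · C_{1} = 4 · 1 = 4

Summing the contributions: ∫_{−2}^{2} p(x) ρ_sc(x) dx = 4.


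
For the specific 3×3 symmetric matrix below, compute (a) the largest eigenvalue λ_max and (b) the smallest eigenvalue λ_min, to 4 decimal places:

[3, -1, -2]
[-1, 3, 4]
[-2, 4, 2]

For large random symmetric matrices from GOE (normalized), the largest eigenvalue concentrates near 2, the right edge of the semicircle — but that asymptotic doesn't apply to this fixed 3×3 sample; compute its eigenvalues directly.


Since M is real symmetric, all three eigenvalues are real; they are the roots of det(λI − M) = λ³ − (tr M) λ² + s λ − det M, where s is the sum of the principal 2×2 minors.
tr M = 3 + 3 + 2 = 8.
s = (3·3 − (-1)²) + (3·2 − (-2)²) + (3·2 − 4²) = 8 + 2 + (-10) = 0.
det M (expand along row 1) = 3·(-10) − (-1)·6 + (-2)·2 = -28.
Characteristic polynomial: λ³ − 8λ² + 28 = 0.
Substitute λ = y + (tr M)/3 = y + 2.666667 to remove the quadratic term: y³ + p·y + q = 0 with p = s − (tr M)²/3 = -21.333333 and q = −2(tr M)³/27 + (tr M)·s/3 − det M = -9.925926.
Three real roots ⇒ use the trigonometric (Viète) form: r = 2√(−p/3) = 5.333333, φ = arccos(3q/(p·r)) = arccos(0.261719) = 1.305994 rad.
y_k = r·cos(φ/3 − 2πk/3) for k = 0, 1, 2 gives y = 4.835895, -0.470149, -4.365746.
λ_k = y_k + 2.666667 gives λ = 7.5026, 2.1965, -1.6991 (check: the sum is 8.0000 = tr M).

Hence λ_max = 7.5026 and λ_min = -1.6991.


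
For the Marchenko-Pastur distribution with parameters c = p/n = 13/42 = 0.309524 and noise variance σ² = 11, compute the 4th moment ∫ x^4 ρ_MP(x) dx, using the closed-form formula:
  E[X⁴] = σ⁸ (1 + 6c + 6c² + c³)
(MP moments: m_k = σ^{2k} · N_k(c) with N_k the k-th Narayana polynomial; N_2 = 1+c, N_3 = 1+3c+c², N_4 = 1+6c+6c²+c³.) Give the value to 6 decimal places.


E[X⁴] = σ⁸ (1 + 6c + 6c² + c³) (fourth MP moment). With σ² = 11 (so σ⁸ = 14641) and c = 13/42 = 0.309524: E[X⁴] = 14641 · (1 + 6·0.309524 + 6·(0.309524)² + (0.309524)³) = 14641 · 3.461627.

So E[X^4] = 50681.676722.


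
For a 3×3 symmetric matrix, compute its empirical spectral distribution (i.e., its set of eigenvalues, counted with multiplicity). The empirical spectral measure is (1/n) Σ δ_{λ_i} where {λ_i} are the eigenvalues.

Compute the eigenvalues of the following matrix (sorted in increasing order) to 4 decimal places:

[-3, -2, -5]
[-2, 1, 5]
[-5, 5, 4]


Since M is real symmetric, all three eigenvalues are real; they are the roots of det(λI − M) = λ³ − (tr M) λ² + s λ − det M, where s is the sum of the principal 2×2 minors.
tr M = -3 + 1 + 4 = 2.
s = ((-3)·1 − (-2)²) + ((-3)·4 − (-5)²) + (1·4 − 5²) = -7 + (-37) + (-21) = -65.
det M (expand along row 1) = (-3)·(-21) − (-2)·17 + (-5)·(-5) = 122.
Characteristic polynomial: λ³ − 2λ² − 65λ − 122 = 0.
Substitute λ = y + (tr M)/3 = y + 0.666667 to remove the quadratic term: y³ + p·y + q = 0 with p = s − (tr M)²/3 = -66.333333 and q = −2(tr M)³/27 + (tr M)·s/3 − det M = -165.925926.
Three real roots ⇒ use the trigonometric (Viète) form: r = 2√(−p/3) = 9.404491, φ = arccos(3q/(p·r)) = arccos(0.797937) = 0.646932 rad.
y_k = r·cos(φ/3 − 2πk/3) for k = 0, 1, 2 gives y = 9.186671, -2.850597, -6.336074.
λ_k = y_k + 0.666667 gives λ = 9.8533, -2.1839, -5.6694 (check: the sum is 2.0000 = tr M).

Eigenvalues sorted in increasing order: [-5.6694, -2.1839, 9.8533].


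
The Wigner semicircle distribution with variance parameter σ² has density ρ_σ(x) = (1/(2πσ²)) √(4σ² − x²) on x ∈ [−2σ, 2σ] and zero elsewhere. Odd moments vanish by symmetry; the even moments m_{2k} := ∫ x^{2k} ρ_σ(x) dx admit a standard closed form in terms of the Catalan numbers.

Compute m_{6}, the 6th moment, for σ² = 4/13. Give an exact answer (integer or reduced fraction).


By the scaled semicircle moment identity, m_{2k} = σ^{2k} · C_k with k = 3.
C_3 = (1/(k+1)) · C(2k, k) = (1/4) · C(6, 3) = (1/4) · 20 = 5.
σ^{2k} = (σ²)^k = (4/13)^3 = 64/2197.

Therefore m_{6} = σ^{6} · C_3 = (64/2197) · 5 = 320/2197.


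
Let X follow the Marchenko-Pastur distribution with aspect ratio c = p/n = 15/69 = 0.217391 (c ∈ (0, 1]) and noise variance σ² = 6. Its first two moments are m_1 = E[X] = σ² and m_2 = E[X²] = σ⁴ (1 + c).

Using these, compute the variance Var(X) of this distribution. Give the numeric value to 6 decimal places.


m_1 = E[X] = σ² = 6, so m_1² = 36.
m_2 = E[X²] = σ⁴ (1 + c) = 36 · (1 + 0.217391) = 36 · 1.217391 = 43.826087.
(Note m_2 − m_1² simplifies to c · σ⁴ = 0.217391 · 36.)

Var(X) = m_2 − m_1² = 43.826087 − 36 = 7.826087.


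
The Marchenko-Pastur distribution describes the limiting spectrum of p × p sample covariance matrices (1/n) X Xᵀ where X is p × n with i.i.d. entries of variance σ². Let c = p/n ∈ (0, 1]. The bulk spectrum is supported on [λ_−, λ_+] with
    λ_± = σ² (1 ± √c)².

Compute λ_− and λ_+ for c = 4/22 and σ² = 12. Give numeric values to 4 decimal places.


c = 4/22 = 0.181818; √c = 0.426401.
λ_− = σ² (1 − √c)² = 12 · (1 − 0.426401)² = 12 · (0.573599)² = 3.948184.
λ_+ = σ² (1 + √c)² = 12 · (1 + 0.426401)² = 12 · (1.426401)² = 24.415453.

Rounded to 4 decimal places: λ_− ≈ 3.9482, λ_+ ≈ 24.4155.


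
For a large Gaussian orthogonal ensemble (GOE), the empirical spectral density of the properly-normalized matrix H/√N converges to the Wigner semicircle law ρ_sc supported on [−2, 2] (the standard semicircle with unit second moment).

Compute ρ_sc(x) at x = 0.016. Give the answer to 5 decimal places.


ρ_sc(x) = (1/(2π)) √(4 − x²). With x = 0.016:
  4 − x² = 4 − (0.016)² = 4 − 0.000256 = 3.999744.
  √(4 − x²) = 1.999936.
  1/(2π) = 0.159155.
  ρ_sc(0.016) = 0.159155 · 1.999936 = 0.318300.

Rounded to 5 decimal places: ρ_sc(0.016) ≈ 0.31830.


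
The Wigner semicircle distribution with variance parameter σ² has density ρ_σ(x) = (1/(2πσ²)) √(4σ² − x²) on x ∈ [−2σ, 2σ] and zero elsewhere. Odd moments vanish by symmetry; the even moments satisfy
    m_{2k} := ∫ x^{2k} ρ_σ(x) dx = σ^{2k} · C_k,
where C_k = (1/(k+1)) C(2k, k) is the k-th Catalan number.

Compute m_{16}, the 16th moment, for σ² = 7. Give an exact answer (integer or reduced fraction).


By the scaled semicircle moment identity, m_{2k} = σ^{2k} · C_k with k = 8.
C_8 = (1/(k+1)) · C(2k, k) = (1/9) · C(16, 8) = (1/9) · 12870 = 1430.
σ^{2k} = (σ²)^k = (7)^8 = 5764801.

Therefore m_{16} = σ^{16} · C_8 = 5764801 · 1430 = 8243665430.


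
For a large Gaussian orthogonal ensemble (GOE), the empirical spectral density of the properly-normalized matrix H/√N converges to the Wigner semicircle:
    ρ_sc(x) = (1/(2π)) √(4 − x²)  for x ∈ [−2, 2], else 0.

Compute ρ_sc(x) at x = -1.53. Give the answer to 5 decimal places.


ρ_sc(x) = (1/(2π)) √(4 − x²). With x = -1.53:
  4 − x² = 4 − (-1.53)² = 4 − 2.340900 = 1.659100.
  √(4 − x²) = 1.288061.
  1/(2π) = 0.159155.
  ρ_sc(-1.53) = 0.159155 · 1.288061 = 0.205001.

Rounded to 5 decimal places: ρ_sc(-1.53) ≈ 0.20500.


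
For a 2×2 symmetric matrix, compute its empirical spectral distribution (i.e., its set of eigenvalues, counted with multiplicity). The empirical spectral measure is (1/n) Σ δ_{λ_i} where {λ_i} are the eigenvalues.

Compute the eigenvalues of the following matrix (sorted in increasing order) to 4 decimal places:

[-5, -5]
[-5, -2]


Since M is real symmetric, both eigenvalues are real; they are the roots of det(λI − M) = λ² − (tr M) λ + det M.
tr M = -5 + (-2) = -7.
det M = (-5)·(-2) − (-5)² = 10 − 25 = -15.
Characteristic polynomial: λ² + 7λ − 15 = 0.
Discriminant Δ = (tr M)² − 4·det M = 49 − (-60) = 109; √Δ = 10.440307.
λ = (tr M ± √Δ)/2 = (-7 ± 10.440307)/2, giving (tr M − √Δ)/2 = -8.7202 and (tr M + √Δ)/2 = 1.7202.

Eigenvalues sorted in increasing order: [-8.7202, 1.7202].


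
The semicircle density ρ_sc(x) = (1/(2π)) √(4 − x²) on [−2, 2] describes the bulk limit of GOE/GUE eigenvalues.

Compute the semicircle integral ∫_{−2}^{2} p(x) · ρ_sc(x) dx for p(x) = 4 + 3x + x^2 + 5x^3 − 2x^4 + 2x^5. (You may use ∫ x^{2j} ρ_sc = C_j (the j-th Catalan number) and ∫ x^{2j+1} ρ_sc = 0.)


Write p(x) = Σ a_i x^i, split into monomials and integrate each against ρ_sc separately.
Using ∫ x^{2j} ρ_sc = C_j = (1/(j+1)) C(2j, j) (Catalan numbers) and ∫ x^{2j+1} ρ_sc = 0 (odd monomials vanish by symmetry):
  i = 0 (even): a_0 · C_{0} = 4 · 1 = 4
  i = 1 (odd): ∫ x^1 ρ_sc = 0 (vanishes)
  i = 2 (even): a_2 · C_{1} = 1 · 1 = 1
  i = 3 (odd): ∫ x^3 ρ_sc = 0 (vanishes)
  i = 4 (even): a_4 · C_{2} = -2 · 2 = -4
  i = 5 (odd): ∫ x^5 ρ_sc = 0 (vanishes)

Summing the contributions: ∫_{−2}^{2} p(x) ρ_sc(x) dx = 4 + 1 + (-4) = 1.


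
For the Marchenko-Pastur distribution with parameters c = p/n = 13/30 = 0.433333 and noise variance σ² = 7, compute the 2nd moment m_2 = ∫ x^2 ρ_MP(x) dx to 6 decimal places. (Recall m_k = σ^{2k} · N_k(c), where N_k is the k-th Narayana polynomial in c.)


E[X²] = σ⁴ (1 + c) (second MP moment). With σ² = 7 (so σ⁴ = 49) and c = 13/30 = 0.433333: E[X²] = 49 · (1 + 0.433333) = 49 · 1.433333.

So E[X^2] = 70.233333.


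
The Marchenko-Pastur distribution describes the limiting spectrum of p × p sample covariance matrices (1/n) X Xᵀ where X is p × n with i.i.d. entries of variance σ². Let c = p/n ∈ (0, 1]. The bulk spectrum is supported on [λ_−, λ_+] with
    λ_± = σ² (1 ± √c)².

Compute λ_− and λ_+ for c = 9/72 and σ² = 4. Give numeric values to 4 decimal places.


c = 9/72 = 0.125000; √c = 0.353553.
λ_− = σ² (1 − √c)² = 4 · (1 − 0.353553)² = 4 · (0.646447)² = 1.671573.
λ_+ = σ² (1 + √c)² = 4 · (1 + 0.353553)² = 4 · (1.353553)² = 7.328427.

Rounded to 4 decimal places: λ_− ≈ 1.6716, λ_+ ≈ 7.3284.


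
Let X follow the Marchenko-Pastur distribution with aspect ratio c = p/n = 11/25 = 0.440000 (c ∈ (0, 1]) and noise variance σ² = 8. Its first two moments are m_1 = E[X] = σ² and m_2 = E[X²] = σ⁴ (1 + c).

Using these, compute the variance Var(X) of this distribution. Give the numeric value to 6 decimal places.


m_1 = E[X] = σ² = 8, so m_1² = 64.
m_2 = E[X²] = σ⁴ (1 + c) = 64 · (1 + 0.440000) = 64 · 1.440000 = 92.160000.
(Note m_2 − m_1² simplifies to c · σ⁴ = 0.440000 · 64.)

Var(X) = m_2 − m_1² = 92.160000 − 64 = 28.160000.


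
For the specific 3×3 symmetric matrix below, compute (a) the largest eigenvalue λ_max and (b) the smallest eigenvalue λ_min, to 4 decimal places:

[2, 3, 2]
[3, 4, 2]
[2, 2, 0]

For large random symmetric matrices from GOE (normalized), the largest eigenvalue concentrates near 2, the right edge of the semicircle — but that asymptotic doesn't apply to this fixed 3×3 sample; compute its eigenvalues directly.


Since M is real symmetric, all three eigenvalues are real; they are the roots of det(λI − M) = λ³ − (tr M) λ² + s λ − det M, where s is the sum of the principal 2×2 minors.
tr M = 2 + 4 + 0 = 6.
s = (2·4 − 3²) + (2·0 − 2²) + (4·0 − 2²) = -1 + (-4) + (-4) = -9.
det M (expand along row 1) = 2·(-4) − 3·(-4) + 2·(-2) = 0.
Characteristic polynomial: λ³ − 6λ² − 9λ = 0.
Substitute λ = y + (tr M)/3 = y + 2.000000 to remove the quadratic term: y³ + p·y + q = 0 with p = s − (tr M)²/3 = -21.000000 and q = −2(tr M)³/27 + (tr M)·s/3 − det M = -34.000000.
Three real roots ⇒ use the trigonometric (Viète) form: r = 2√(−p/3) = 5.291503, φ = arccos(3q/(p·r)) = arccos(0.917914) = 0.408006 rad.
y_k = r·cos(φ/3 − 2πk/3) for k = 0, 1, 2 gives y = 5.242641, -2.000000, -3.242641.
λ_k = y_k + 2.000000 gives λ = 7.2426, 0.0000, -1.2426 (check: the sum is 6.0000 = tr M).

Hence λ_max = 7.2426 and λ_min = -1.2426.


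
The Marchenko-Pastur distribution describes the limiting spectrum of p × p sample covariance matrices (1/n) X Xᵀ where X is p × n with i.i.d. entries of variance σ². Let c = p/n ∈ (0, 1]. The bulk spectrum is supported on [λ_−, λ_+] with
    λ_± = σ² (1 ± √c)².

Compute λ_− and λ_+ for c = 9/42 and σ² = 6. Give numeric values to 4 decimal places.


c = 9/42 = 0.214286; √c = 0.462910.
λ_− = σ² (1 − √c)² = 6 · (1 − 0.462910)² = 6 · (0.537090)² = 1.730794.
λ_+ = σ² (1 + √c)² = 6 · (1 + 0.462910)² = 6 · (1.462910)² = 12.840635.

Rounded to 4 decimal places: λ_− ≈ 1.7308, λ_+ ≈ 12.8406.


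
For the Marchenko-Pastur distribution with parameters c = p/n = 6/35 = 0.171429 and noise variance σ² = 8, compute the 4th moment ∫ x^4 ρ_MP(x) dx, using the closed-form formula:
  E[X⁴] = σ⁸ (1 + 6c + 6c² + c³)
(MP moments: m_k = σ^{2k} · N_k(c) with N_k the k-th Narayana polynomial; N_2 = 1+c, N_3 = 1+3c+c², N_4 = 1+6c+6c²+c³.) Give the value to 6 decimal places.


E[X⁴] = σ⁸ (1 + 6c + 6c² + c³) (fourth MP moment). With σ² = 8 (so σ⁸ = 4096) and c = 6/35 = 0.171429: E[X⁴] = 4096 · (1 + 6·0.171429 + 6·(0.171429)² + (0.171429)³) = 4096 · 2.209936.

So E[X^4] = 9051.897283.


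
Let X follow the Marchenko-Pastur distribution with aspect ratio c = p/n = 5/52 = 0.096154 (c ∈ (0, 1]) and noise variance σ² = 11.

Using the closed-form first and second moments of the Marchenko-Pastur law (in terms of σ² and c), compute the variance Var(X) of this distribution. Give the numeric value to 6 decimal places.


Recall the MP moments m_1 = E[X] = σ² and m_2 = E[X²] = σ⁴ (1 + c).
m_1 = E[X] = σ² = 11, so m_1² = 121.
m_2 = E[X²] = σ⁴ (1 + c) = 121 · (1 + 0.096154) = 121 · 1.096154 = 132.634615.
(Note m_2 − m_1² simplifies to c · σ⁴ = 0.096154 · 121.)

Var(X) = m_2 − m_1² = 132.634615 − 121 = 11.634615.


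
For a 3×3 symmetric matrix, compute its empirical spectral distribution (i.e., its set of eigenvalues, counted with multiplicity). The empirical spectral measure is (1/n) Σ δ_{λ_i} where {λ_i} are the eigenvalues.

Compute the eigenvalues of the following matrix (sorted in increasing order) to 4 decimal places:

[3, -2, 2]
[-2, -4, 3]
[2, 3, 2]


Since M is real symmetric, all three eigenvalues are real; they are the roots of det(λI − M) = λ³ − (tr M) λ² + s λ − det M, where s is the sum of the principal 2×2 minors.
tr M = 3 + (-4) + 2 = 1.
s = (3·(-4) − (-2)²) + (3·2 − 2²) + ((-4)·2 − 3²) = -16 + 2 + (-17) = -31.
det M (expand along row 1) = 3·(-17) − (-2)·(-10) + 2·2 = -67.
Characteristic polynomial: λ³ − λ² − 31λ + 67 = 0.
Substitute λ = y + (tr M)/3 = y + 0.333333 to remove the quadratic term: y³ + p·y + q = 0 with p = s − (tr M)²/3 = -31.333333 and q = −2(tr M)³/27 + (tr M)·s/3 − det M = 56.592593.
Three real roots ⇒ use the trigonometric (Viète) form: r = 2√(−p/3) = 6.463573, φ = arccos(3q/(p·r)) = arccos(-0.838304) = 2.564961 rad.
y_k = r·cos(φ/3 − 2πk/3) for k = 0, 1, 2 gives y = 4.241579, 2.102963, -6.344542.
λ_k = y_k + 0.333333 gives λ = 4.5749, 2.4363, -6.0112 (check: the sum is 1.0000 = tr M).

Eigenvalues sorted in increasing order: [-6.0112, 2.4363, 4.5749].


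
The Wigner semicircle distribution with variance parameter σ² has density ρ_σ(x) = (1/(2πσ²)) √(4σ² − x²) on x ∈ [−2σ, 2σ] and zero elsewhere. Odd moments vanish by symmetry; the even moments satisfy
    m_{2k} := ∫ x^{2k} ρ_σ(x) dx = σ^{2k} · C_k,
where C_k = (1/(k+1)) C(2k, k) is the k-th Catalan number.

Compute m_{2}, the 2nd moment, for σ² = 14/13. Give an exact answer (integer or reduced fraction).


By the scaled semicircle moment identity, m_{2k} = σ^{2k} · C_k with k = 1.
C_1 = (1/(k+1)) · C(2k, k) = (1/2) · C(2, 1) = (1/2) · 2 = 1.
σ^{2k} = (σ²)^k = (14/13)^1 = 14/13.

Therefore m_{2} = σ^{2} · C_1 = (14/13) · 1 = 14/13.


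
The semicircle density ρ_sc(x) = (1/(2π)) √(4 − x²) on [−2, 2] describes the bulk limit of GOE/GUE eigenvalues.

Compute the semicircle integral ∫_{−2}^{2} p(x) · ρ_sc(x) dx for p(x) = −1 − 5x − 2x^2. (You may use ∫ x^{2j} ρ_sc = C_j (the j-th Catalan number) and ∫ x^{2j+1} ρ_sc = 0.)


Write p(x) = Σ a_i x^i, split into monomials and integrate each against ρ_sc separately.
Using ∫ x^{2j} ρ_sc = C_j = (1/(j+1)) C(2j, j) (Catalan numbers) and ∫ x^{2j+1} ρ_sc = 0 (odd monomials vanish by symmetry):
  i = 0 (even): a_0 · C_{0} = -1 · 1 = -1
  i = 1 (odd): ∫ x^1 ρ_sc = 0 (vanishes)
  i = 2 (even): a_2 · C_{1} = -2 · 1 = -2

Summing the contributions: ∫_{−2}^{2} p(x) ρ_sc(x) dx = (-1) + (-2) = -3.
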